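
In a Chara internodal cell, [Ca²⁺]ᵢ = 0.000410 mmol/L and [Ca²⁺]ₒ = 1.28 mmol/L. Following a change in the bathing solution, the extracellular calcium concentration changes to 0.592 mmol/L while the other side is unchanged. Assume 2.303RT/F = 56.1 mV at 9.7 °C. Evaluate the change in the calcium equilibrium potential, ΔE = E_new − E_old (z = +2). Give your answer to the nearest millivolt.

-9 mV

E_old = (56.1/2)·log₁₀(1.28/0.000410) = 98.02 mV
E_new = (56.1/2)·log₁₀(0.592/0.000410) = 88.63 mV
ΔE = 88.63 − (98.02) = -9.39 mV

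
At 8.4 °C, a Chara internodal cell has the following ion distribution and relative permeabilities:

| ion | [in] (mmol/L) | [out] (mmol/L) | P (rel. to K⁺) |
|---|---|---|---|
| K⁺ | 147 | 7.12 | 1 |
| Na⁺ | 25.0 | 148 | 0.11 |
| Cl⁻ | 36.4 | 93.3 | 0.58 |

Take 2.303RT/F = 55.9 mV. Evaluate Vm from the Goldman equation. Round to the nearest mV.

Vm = 55.9 · log₁₀[(Σ P·[cation]ₒ + Σ P·[anion]ᵢ) / (Σ P·[cation]ᵢ + Σ P·[anion]ₒ)]
Numerator = 1×7.12 + 0.11×148 + 0.58×36.4 = 44.51
Denominator = 1×147 + 0.11×25.0 + 0.58×93.3 = 203.9
Vm = 55.9 · log₁₀(0.21834) = 55.9 × (-0.6609) = -36.94 mV

-37 mV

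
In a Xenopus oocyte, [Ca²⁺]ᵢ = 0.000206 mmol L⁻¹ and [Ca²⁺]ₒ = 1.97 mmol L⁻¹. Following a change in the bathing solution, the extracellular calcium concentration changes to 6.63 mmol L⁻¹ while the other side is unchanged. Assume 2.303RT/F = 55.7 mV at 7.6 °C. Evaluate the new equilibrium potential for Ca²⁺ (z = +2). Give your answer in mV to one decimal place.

125.5 mV

After the shift: [Ca²⁺]_out = 6.63, [Ca²⁺]_in = 0.000206 mmol L⁻¹.
E_new = (55.7/2)·log₁₀(6.63/0.000206) = 27.85 · (4.5076) = 125.54 mV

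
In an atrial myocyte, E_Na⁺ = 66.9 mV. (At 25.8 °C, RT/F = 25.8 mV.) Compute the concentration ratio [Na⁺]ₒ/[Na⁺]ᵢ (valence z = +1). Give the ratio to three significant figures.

13.4

ln([out]/[in]) = E·z/(25.8) = 66.9 × 1 / 25.8 = 2.5930
[out]/[in] = e^(2.5930) = 13.37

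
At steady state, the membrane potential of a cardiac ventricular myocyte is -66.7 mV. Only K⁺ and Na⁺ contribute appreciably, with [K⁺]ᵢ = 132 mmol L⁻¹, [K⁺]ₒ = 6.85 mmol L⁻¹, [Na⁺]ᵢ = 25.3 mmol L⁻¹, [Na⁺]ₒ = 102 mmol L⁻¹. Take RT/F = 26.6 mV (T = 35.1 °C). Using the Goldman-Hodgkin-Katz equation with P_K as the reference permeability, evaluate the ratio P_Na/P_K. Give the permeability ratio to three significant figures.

Let α = P_Na/P_K. GHK: Vm = 26.6·ln[(Kₒ + α·Naₒ)/(Kᵢ + α·Naᵢ)].
e^(Vm/26.6) = e^(-66.7/26.6) = 0.08147
So 0.08147·(Kᵢ + α·Naᵢ) = Kₒ + α·Naₒ → α = (0.08147·132.0 − 6.85) / (102.0 − 0.08147·25.3)
α = (10.75 − 6.85) / (102.0 − 2.061) = 3.904/99.94 = 0.03906

0.0391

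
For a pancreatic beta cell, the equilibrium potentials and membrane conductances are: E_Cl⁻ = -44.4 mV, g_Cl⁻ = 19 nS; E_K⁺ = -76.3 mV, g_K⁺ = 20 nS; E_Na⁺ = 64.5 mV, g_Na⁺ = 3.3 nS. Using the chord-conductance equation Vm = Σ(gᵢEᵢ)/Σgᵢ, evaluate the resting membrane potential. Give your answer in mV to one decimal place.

Σ gᵢEᵢ = 19·(-44.4) + 20·(-76.3) + 3.3·(64.5) = -2156.75
Σ gᵢ = 19 + 20 + 3.3 = 42.3
Vm = -2156.75 / 42.3 = -50.99 mV

-51.0 mV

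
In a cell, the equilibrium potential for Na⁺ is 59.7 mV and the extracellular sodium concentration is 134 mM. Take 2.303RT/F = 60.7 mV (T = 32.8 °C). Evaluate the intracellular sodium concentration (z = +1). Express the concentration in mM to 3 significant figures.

13.9 mM

Nernst: E = (60.7/1) · log₁₀([out]/[in]), so log₁₀([out]/[in]) = 59.7 × 1 / 60.7 = 0.9835.
[out]/[in] = 10^(0.9835) = 9.628.
[in] = 134 / 9.628 = 13.92 mM.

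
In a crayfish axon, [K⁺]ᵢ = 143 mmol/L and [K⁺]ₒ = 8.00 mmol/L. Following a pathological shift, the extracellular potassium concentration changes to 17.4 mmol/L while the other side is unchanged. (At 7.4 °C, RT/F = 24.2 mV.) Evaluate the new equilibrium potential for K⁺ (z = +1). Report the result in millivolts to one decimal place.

-51.0 mV

After the shift: [K⁺]_out = 17.4, [K⁺]_in = 143 mmol/L.
E_new = (24.2/1)·ln(17.4/143) = 24.20 · (-2.1064) = -50.97 mV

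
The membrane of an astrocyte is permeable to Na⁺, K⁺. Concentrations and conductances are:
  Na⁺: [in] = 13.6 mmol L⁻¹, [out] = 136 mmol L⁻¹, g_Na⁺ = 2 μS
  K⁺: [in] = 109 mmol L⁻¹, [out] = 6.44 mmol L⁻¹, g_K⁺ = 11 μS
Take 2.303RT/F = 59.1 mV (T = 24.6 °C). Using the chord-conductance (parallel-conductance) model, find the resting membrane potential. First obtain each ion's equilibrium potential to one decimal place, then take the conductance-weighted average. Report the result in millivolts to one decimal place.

E_Na⁺ = (59.1/1)·log₁₀(136/13.6) = 59.1 mV
E_K⁺ = (59.1/1)·log₁₀(6.44/109) = -72.6 mV
Vm = (Σ gᵢEᵢ)/(Σ gᵢ) = (2·59.1 + 11·-72.6) / (2 + 11)
= -680.40 / 13 = -52.34 mV

-52.3 mV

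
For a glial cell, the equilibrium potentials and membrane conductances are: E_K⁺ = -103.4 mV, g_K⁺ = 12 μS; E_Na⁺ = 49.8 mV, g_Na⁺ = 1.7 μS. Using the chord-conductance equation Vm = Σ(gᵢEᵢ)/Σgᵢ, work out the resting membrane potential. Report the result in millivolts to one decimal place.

-84.4 mV

Σ gᵢEᵢ = 12·(-103.4) + 1.7·(49.8) = -1156.14
Σ gᵢ = 12 + 1.7 = 13.7
Vm = -1156.14 / 13.7 = -84.39 mV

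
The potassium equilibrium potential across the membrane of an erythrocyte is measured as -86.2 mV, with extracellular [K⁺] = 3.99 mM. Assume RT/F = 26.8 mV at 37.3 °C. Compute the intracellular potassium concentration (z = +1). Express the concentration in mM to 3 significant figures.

99.5 mM

Nernst: E = (26.8/1) · ln([out]/[in]), so ln([out]/[in]) = -86.2 × 1 / 26.8 = -3.2164.
[out]/[in] = e^(-3.2164) = 0.0401.
[in] = 3.99 / 0.0401 = 99.51 mM.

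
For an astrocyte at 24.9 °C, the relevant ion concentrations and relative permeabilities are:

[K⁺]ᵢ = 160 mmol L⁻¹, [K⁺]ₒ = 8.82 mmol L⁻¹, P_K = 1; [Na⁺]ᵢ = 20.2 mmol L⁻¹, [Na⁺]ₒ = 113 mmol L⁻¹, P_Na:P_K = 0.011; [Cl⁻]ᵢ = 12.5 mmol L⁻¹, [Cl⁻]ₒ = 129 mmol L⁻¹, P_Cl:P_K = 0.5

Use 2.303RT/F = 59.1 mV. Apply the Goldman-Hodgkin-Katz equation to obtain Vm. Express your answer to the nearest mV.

Vm = 59.1 · log₁₀[(Σ P·[cation]ₒ + Σ P·[anion]ᵢ) / (Σ P·[cation]ᵢ + Σ P·[anion]ₒ)]
Numerator = 1×8.82 + 0.011×113 + 0.5×12.5 = 16.31
Denominator = 1×160 + 0.011×20.2 + 0.5×129 = 224.7
Vm = 59.1 · log₁₀(0.072592) = 59.1 × (-1.1391) = -67.32 mV

-67 mV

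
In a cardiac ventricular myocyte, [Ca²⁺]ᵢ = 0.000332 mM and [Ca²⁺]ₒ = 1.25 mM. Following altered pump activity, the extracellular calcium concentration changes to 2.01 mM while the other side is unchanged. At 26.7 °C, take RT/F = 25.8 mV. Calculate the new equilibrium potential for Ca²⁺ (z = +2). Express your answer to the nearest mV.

After the shift: [Ca²⁺]_out = 2.01, [Ca²⁺]_in = 0.000332 mM.
E_new = (25.8/2)·ln(2.01/0.000332) = 12.90 · (8.7085) = 112.34 mV

112 mV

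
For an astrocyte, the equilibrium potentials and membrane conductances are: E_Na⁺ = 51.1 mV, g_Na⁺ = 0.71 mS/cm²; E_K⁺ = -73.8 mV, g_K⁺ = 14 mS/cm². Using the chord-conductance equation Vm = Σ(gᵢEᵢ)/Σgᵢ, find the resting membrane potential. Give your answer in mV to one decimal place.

-67.8 mV

Σ gᵢEᵢ = 0.71·(51.1) + 14·(-73.8) = -996.92
Σ gᵢ = 0.71 + 14 = 14.71
Vm = -996.92 / 14.71 = -67.77 mV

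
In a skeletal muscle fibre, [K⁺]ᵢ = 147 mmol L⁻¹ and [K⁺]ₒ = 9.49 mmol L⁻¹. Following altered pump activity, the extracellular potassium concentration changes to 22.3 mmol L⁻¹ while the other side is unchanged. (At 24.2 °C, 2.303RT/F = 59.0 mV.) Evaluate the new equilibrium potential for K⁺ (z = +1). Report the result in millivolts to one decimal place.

-48.3 mV

After the shift: [K⁺]_out = 22.3, [K⁺]_in = 147 mmol L⁻¹.
E_new = (59.0/1)·log₁₀(22.3/147) = 59.00 · (-0.8190) = -48.32 mV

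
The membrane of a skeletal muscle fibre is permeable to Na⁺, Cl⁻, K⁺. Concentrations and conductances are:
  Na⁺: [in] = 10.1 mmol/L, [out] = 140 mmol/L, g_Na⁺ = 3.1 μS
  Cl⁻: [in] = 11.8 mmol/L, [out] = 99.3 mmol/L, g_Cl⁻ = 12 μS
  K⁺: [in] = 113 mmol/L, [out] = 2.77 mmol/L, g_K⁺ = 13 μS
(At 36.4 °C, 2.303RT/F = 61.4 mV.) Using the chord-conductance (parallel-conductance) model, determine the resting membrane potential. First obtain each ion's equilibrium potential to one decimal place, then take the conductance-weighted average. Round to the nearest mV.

-62 mV

E_Na⁺ = (61.4/1)·log₁₀(140/10.1) = 70.1 mV
E_Cl⁻ = (61.4/-1)·log₁₀(99.3/11.8) = -56.8 mV
E_K⁺ = (61.4/1)·log₁₀(2.77/113) = -98.9 mV
Vm = (Σ gᵢEᵢ)/(Σ gᵢ) = (3.1·70.1 + 12·-56.8 + 13·-98.9) / (3.1 + 12 + 13)
= -1749.99 / 28.1 = -62.28 mV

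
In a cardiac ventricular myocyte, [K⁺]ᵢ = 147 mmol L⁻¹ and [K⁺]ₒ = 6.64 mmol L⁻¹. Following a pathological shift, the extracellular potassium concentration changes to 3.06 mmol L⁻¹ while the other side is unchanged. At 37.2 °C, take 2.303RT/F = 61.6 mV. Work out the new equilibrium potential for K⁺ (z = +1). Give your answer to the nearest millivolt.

After the shift: [K⁺]_out = 3.06, [K⁺]_in = 147 mmol L⁻¹.
E_new = (61.6/1)·log₁₀(3.06/147) = 61.60 · (-1.6816) = -103.59 mV

-104 mV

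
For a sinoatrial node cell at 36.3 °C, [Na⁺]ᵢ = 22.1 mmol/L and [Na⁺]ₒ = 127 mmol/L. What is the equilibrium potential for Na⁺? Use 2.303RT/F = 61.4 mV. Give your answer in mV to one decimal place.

46.6 mV

E = (61.4/z) · log₁₀([Na⁺]_out/[Na⁺]_in) with z = +1.
= (61.4/1) · log₁₀(127/22.1) = 61.40 · log₁₀(5.747)
= 61.40 · (0.7594) = 46.63 mV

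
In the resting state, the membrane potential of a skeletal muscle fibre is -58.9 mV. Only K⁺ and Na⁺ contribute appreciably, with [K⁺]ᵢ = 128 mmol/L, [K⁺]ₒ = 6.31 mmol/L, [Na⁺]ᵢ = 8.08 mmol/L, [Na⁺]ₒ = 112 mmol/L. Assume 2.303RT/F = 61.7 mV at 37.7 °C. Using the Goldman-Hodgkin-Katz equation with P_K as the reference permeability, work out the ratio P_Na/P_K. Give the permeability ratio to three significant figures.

Let α = P_Na/P_K. GHK: Vm = 61.7·log₁₀[(Kₒ + α·Naₒ)/(Kᵢ + α·Naᵢ)].
10^(Vm/61.7) = 10^(-58.9/61.7) = 0.11101
So 0.11101·(Kᵢ + α·Naᵢ) = Kₒ + α·Naₒ → α = (0.11101·128.0 − 6.31) / (112.0 − 0.11101·8.08)
α = (14.21 − 6.31) / (112.0 − 0.897) = 7.9/111.1 = 0.0711

0.0711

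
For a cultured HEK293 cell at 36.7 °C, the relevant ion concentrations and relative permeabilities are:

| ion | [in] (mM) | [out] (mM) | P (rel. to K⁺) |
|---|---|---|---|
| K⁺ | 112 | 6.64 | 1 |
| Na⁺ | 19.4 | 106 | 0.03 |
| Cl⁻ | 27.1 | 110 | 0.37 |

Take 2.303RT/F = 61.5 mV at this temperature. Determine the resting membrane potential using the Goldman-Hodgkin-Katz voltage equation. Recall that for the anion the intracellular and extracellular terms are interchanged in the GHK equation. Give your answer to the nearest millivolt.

-55 mV

Vm = 61.5 · log₁₀[(Σ P·[cation]ₒ + Σ P·[anion]ᵢ) / (Σ P·[cation]ᵢ + Σ P·[anion]ₒ)]
Numerator = 1×6.64 + 0.03×106 + 0.37×27.1 = 19.85
Denominator = 1×112 + 0.03×19.4 + 0.37×110 = 153.3
Vm = 61.5 · log₁₀(0.12948) = 61.5 × (-0.8878) = -54.60 mV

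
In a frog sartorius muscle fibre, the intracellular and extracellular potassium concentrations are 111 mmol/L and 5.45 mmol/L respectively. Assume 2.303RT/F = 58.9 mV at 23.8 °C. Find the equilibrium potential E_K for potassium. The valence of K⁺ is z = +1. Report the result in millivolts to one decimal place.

-77.1 mV

E = (58.9/z) · log₁₀([K⁺]_out/[K⁺]_in) with z = +1.
= (58.9/1) · log₁₀(5.45/111) = 58.90 · log₁₀(0.0491)
= 58.90 · (-1.3089) = -77.10 mV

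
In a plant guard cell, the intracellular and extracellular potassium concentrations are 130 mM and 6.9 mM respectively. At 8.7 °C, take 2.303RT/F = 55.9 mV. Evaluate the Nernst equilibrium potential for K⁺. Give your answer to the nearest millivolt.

E = (55.9/z) · log₁₀([K⁺]_out/[K⁺]_in) with z = +1.
= (55.9/1) · log₁₀(6.9/130) = 55.90 · log₁₀(0.05308)
= 55.90 · (-1.2751) = -71.28 mV

-71 mV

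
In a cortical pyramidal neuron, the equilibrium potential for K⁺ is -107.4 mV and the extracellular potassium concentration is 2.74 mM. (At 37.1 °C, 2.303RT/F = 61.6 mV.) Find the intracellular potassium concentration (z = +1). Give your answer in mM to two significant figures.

Nernst: E = (61.6/1) · log₁₀([out]/[in]), so log₁₀([out]/[in]) = -107.4 × 1 / 61.6 = -1.7435.
[out]/[in] = 10^(-1.7435) = 0.01805.
[in] = 2.74 / 0.01805 = 151.8 mM.

150 mM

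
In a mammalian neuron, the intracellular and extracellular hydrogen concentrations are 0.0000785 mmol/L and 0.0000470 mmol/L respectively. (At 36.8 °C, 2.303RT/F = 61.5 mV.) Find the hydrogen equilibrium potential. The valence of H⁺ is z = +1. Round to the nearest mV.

-14 mV

E = (61.5/z) · log₁₀([H⁺]_out/[H⁺]_in) with z = +1.
= (61.5/1) · log₁₀(0.0000470/0.0000785) = 61.50 · log₁₀(0.5987)
= 61.50 · (-0.2228) = -13.70 mV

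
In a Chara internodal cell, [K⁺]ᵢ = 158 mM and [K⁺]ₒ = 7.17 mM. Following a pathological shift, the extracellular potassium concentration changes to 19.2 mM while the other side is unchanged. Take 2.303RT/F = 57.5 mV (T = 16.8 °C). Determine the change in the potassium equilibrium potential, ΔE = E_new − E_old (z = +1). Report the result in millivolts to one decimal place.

24.6 mV

E_old = (57.5/1)·log₁₀(7.17/158) = -77.23 mV
E_new = (57.5/1)·log₁₀(19.2/158) = -52.63 mV
ΔE = -52.63 − (-77.23) = 24.60 mV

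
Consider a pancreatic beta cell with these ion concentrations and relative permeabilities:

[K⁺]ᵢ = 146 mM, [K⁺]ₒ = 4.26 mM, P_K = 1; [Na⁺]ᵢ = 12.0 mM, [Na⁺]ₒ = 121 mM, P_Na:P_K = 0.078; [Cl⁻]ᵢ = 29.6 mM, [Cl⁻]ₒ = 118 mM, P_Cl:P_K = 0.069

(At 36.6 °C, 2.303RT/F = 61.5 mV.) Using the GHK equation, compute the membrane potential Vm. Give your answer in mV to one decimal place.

Vm = 61.5 · log₁₀[(Σ P·[cation]ₒ + Σ P·[anion]ᵢ) / (Σ P·[cation]ᵢ + Σ P·[anion]ₒ)]
Numerator = 1×4.26 + 0.078×121 + 0.069×29.6 = 15.74
Denominator = 1×146 + 0.078×12.0 + 0.069×118 = 155.1
Vm = 61.5 · log₁₀(0.1015) = 61.5 × (-0.9935) = -61.10 mV

-61.1 mV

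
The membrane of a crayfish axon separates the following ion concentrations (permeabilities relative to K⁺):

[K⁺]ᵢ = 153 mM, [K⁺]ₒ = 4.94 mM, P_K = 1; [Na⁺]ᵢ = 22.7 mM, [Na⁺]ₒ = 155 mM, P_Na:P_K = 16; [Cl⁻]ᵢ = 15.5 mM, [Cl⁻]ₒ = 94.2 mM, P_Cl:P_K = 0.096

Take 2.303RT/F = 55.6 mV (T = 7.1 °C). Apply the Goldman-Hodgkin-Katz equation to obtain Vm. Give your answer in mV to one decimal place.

37.5 mV

Vm = 55.6 · log₁₀[(Σ P·[cation]ₒ + Σ P·[anion]ᵢ) / (Σ P·[cation]ᵢ + Σ P·[anion]ₒ)]
Numerator = 1×4.94 + 16×155 + 0.096×15.5 = 2486
Denominator = 1×153 + 16×22.7 + 0.096×94.2 = 525.2
Vm = 55.6 · log₁₀(4.7339) = 55.6 × (0.6752) = 37.54 mV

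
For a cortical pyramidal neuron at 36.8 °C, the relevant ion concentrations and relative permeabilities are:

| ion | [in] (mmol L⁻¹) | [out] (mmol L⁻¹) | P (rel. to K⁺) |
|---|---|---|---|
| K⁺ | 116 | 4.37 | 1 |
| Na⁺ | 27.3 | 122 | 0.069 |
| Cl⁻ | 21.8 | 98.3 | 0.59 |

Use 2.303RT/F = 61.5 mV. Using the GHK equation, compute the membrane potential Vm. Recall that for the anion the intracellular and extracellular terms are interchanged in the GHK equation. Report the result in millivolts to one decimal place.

-51.4 mV

Vm = 61.5 · log₁₀[(Σ P·[cation]ₒ + Σ P·[anion]ᵢ) / (Σ P·[cation]ᵢ + Σ P·[anion]ₒ)]
Numerator = 1×4.37 + 0.069×122 + 0.59×21.8 = 25.65
Denominator = 1×116 + 0.069×27.3 + 0.59×98.3 = 175.9
Vm = 61.5 · log₁₀(0.14584) = 61.5 × (-0.8361) = -51.42 mV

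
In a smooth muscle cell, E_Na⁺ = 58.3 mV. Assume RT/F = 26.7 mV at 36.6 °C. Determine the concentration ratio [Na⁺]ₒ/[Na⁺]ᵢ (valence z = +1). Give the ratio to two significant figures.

8.9

ln([out]/[in]) = E·z/(26.7) = 58.3 × 1 / 26.7 = 2.1835
[out]/[in] = e^(2.1835) = 8.878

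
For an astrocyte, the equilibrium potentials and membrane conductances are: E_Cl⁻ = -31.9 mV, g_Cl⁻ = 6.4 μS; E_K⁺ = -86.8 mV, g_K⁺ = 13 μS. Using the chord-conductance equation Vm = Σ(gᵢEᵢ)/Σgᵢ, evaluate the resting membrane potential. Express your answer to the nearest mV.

-69 mV

Σ gᵢEᵢ = 6.4·(-31.9) + 13·(-86.8) = -1332.56
Σ gᵢ = 6.4 + 13 = 19.4
Vm = -1332.56 / 19.4 = -68.69 mV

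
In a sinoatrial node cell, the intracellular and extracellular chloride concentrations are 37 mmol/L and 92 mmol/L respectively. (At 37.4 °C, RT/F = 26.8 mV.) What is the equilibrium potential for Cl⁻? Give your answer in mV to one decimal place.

E = (26.8/z) · ln([Cl⁻]_out/[Cl⁻]_in) with z = -1.
For an anion, dividing by z = -1 reverses the sign.
= (26.8/-1) · ln(92/37) = -26.80 · ln(2.486)
= -26.80 · (0.9109) = -24.41 mV

-24.4 mV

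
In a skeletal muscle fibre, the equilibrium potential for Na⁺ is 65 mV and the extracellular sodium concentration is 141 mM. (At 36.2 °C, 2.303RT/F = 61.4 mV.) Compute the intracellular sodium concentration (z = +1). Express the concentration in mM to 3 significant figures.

12.3 mM

Nernst: E = (61.4/1) · log₁₀([out]/[in]), so log₁₀([out]/[in]) = 65.0 × 1 / 61.4 = 1.0586.
[out]/[in] = 10^(1.0586) = 11.45.
[in] = 141 / 11.45 = 12.32 mM.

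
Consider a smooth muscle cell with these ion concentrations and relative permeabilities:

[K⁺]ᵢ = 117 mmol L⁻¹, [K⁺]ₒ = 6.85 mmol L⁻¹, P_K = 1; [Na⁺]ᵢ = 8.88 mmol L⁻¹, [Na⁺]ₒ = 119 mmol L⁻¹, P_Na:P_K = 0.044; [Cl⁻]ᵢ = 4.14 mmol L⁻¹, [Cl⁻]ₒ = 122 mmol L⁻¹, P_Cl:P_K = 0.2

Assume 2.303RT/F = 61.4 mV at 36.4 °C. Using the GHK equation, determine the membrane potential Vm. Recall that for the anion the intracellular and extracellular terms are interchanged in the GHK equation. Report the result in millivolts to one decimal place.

-63.9 mV

Vm = 61.4 · log₁₀[(Σ P·[cation]ₒ + Σ P·[anion]ᵢ) / (Σ P·[cation]ᵢ + Σ P·[anion]ₒ)]
Numerator = 1×6.85 + 0.044×119 + 0.2×4.14 = 12.91
Denominator = 1×117 + 0.044×8.88 + 0.2×122 = 141.8
Vm = 61.4 · log₁₀(0.091078) = 61.4 × (-1.0406) = -63.89 mV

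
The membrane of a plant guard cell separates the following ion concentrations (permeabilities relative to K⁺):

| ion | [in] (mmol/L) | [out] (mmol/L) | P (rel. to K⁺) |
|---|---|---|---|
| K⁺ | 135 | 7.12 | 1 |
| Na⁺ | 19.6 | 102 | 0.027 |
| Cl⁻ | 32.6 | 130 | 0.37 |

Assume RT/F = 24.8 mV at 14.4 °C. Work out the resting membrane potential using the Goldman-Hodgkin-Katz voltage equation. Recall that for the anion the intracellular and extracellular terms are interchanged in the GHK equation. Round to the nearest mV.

-53 mV

Vm = 24.8 · ln[(Σ P·[cation]ₒ + Σ P·[anion]ᵢ) / (Σ P·[cation]ᵢ + Σ P·[anion]ₒ)]
Numerator = 1×7.12 + 0.027×102 + 0.37×32.6 = 21.94
Denominator = 1×135 + 0.027×19.6 + 0.37×130 = 183.6
Vm = 24.8 · ln(0.11946) = 24.8 × (-2.1248) = -52.69 mV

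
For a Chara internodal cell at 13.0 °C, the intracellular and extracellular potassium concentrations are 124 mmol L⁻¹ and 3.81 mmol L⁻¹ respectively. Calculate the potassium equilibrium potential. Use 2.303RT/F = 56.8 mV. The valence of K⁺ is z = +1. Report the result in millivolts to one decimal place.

-85.9 mV

E = (56.8/z) · log₁₀([K⁺]_out/[K⁺]_in) with z = +1.
= (56.8/1) · log₁₀(3.81/124) = 56.80 · log₁₀(0.03073)
= 56.80 · (-1.5125) = -85.91 mV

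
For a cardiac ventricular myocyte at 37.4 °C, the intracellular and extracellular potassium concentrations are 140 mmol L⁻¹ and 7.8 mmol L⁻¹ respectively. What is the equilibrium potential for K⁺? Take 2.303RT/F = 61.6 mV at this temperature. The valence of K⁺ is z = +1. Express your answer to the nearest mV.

E = (61.6/z) · log₁₀([K⁺]_out/[K⁺]_in) with z = +1.
= (61.6/1) · log₁₀(7.8/140) = 61.60 · log₁₀(0.05571)
= 61.60 · (-1.2540) = -77.25 mV

-77 mV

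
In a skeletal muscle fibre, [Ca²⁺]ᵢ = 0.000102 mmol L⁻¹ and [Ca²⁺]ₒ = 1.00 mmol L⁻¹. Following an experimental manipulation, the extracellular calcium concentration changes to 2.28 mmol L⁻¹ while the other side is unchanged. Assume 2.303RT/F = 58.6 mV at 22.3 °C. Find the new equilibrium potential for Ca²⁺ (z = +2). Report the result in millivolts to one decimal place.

After the shift: [Ca²⁺]_out = 2.28, [Ca²⁺]_in = 0.000102 mmol L⁻¹.
E_new = (58.6/2)·log₁₀(2.28/0.000102) = 29.30 · (4.3493) = 127.44 mV

127.4 mV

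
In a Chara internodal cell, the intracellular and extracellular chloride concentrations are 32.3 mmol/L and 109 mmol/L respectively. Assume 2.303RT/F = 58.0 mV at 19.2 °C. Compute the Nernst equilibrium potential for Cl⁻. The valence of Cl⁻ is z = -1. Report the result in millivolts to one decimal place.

-30.6 mV

E = (58.0/z) · log₁₀([Cl⁻]_out/[Cl⁻]_in) with z = -1.
For an anion, dividing by z = -1 reverses the sign.
= (58.0/-1) · log₁₀(109/32.3) = -58.00 · log₁₀(3.375)
= -58.00 · (0.5282) = -30.64 mV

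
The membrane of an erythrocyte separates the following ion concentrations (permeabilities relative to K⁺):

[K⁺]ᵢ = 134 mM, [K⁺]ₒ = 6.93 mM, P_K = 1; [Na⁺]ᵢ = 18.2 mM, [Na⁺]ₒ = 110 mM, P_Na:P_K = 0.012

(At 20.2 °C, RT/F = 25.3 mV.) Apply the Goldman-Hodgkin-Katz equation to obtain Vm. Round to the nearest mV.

Vm = 25.3 · ln[(Σ P·[cation]ₒ + Σ P·[anion]ᵢ) / (Σ P·[cation]ᵢ + Σ P·[anion]ₒ)]
Numerator = 1×6.93 + 0.012×110 = 8.25
Denominator = 1×134 + 0.012×18.2 = 134.2
Vm = 25.3 · ln(0.061467) = 25.3 × (-2.7893) = -70.57 mV

-71 mV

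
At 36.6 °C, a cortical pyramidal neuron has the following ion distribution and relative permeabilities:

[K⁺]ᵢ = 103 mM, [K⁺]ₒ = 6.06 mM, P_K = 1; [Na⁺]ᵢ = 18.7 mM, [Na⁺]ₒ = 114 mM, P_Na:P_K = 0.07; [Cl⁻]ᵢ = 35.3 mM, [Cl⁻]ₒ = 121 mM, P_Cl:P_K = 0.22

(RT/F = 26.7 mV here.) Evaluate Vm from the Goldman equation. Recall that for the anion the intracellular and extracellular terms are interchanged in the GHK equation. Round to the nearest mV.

-48 mV

Vm = 26.7 · ln[(Σ P·[cation]ₒ + Σ P·[anion]ᵢ) / (Σ P·[cation]ᵢ + Σ P·[anion]ₒ)]
Numerator = 1×6.06 + 0.07×114 + 0.22×35.3 = 21.81
Denominator = 1×103 + 0.07×18.7 + 0.22×121 = 130.9
Vm = 26.7 · ln(0.16655) = 26.7 × (-1.7925) = -47.86 mV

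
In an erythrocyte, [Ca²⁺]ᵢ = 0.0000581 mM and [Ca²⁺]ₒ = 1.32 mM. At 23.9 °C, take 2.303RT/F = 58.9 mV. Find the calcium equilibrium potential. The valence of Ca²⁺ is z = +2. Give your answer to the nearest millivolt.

128 mV

E = (58.9/z) · log₁₀([Ca²⁺]_out/[Ca²⁺]_in) with z = +2.
= (58.9/2) · log₁₀(1.32/0.0000581) = 29.45 · log₁₀(2.272e+04)
= 29.45 · (4.3564) = 128.30 mV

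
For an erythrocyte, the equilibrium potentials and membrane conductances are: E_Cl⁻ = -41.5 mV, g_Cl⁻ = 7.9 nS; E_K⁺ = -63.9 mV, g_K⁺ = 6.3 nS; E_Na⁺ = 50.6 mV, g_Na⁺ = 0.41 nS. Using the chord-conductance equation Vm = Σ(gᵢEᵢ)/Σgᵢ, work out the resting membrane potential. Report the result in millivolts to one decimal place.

-48.6 mV

Σ gᵢEᵢ = 7.9·(-41.5) + 6.3·(-63.9) + 0.41·(50.6) = -709.67
Σ gᵢ = 7.9 + 6.3 + 0.41 = 14.61
Vm = -709.67 / 14.61 = -48.57 mV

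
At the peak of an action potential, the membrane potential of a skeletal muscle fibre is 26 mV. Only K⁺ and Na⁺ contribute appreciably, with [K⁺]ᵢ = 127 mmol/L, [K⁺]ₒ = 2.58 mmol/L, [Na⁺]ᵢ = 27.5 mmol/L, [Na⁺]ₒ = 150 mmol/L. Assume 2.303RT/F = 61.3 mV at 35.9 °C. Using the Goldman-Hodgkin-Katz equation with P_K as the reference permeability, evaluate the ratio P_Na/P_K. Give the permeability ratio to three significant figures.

Let α = P_Na/P_K. GHK: Vm = 61.3·log₁₀[(Kₒ + α·Naₒ)/(Kᵢ + α·Naᵢ)].
10^(Vm/61.3) = 10^(26.0/61.3) = 2.6555
So 2.6555·(Kᵢ + α·Naᵢ) = Kₒ + α·Naₒ → α = (2.6555·127.0 − 2.58) / (150.0 − 2.6555·27.5)
α = (337.2 − 2.58) / (150.0 − 73.03) = 334.7/76.97 = 4.348

4.35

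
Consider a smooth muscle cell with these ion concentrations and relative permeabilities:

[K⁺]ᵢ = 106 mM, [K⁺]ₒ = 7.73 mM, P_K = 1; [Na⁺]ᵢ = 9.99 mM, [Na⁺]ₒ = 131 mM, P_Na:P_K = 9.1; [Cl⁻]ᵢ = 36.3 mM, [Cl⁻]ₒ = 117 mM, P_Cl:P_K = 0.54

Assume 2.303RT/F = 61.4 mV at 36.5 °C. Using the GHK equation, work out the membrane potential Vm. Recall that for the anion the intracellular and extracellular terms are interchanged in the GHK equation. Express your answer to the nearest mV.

41 mV

Vm = 61.4 · log₁₀[(Σ P·[cation]ₒ + Σ P·[anion]ᵢ) / (Σ P·[cation]ᵢ + Σ P·[anion]ₒ)]
Numerator = 1×7.73 + 9.1×131 + 0.54×36.3 = 1219
Denominator = 1×106 + 9.1×9.99 + 0.54×117 = 260.1
Vm = 61.4 · log₁₀(4.6885) = 61.4 × (0.6710) = 41.20 mV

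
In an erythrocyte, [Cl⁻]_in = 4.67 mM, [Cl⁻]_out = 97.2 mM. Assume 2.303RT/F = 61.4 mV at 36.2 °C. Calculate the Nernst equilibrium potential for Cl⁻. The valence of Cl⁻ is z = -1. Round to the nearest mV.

E = (61.4/z) · log₁₀([Cl⁻]_out/[Cl⁻]_in) with z = -1.
For an anion, dividing by z = -1 reverses the sign.
= (61.4/-1) · log₁₀(97.2/4.67) = -61.40 · log₁₀(20.81)
= -61.40 · (1.3183) = -80.95 mV

-81 mV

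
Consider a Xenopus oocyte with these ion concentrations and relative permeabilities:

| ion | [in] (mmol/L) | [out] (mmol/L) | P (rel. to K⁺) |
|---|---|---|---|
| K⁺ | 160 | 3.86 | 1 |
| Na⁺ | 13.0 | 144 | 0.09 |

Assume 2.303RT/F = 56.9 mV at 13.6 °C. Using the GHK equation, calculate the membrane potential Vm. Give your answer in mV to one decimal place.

-55.8 mV

Vm = 56.9 · log₁₀[(Σ P·[cation]ₒ + Σ P·[anion]ᵢ) / (Σ P·[cation]ᵢ + Σ P·[anion]ₒ)]
Numerator = 1×3.86 + 0.09×144 = 16.82
Denominator = 1×160 + 0.09×13.0 = 161.2
Vm = 56.9 · log₁₀(0.10436) = 56.9 × (-0.9815) = -55.84 mV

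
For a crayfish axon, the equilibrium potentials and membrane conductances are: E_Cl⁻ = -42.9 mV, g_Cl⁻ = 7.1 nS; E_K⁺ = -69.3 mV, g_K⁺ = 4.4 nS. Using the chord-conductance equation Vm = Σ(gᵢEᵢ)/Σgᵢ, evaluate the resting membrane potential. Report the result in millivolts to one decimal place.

-53.0 mV

Σ gᵢEᵢ = 7.1·(-42.9) + 4.4·(-69.3) = -609.51
Σ gᵢ = 7.1 + 4.4 = 11.5
Vm = -609.51 / 11.5 = -53.00 mV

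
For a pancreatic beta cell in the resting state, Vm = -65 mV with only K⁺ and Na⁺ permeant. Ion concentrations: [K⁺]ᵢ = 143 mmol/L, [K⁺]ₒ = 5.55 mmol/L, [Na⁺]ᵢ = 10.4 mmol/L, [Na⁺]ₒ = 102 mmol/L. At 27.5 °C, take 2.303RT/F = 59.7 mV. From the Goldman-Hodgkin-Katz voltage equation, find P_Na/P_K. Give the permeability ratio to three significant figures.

0.0604

Let α = P_Na/P_K. GHK: Vm = 59.7·log₁₀[(Kₒ + α·Naₒ)/(Kᵢ + α·Naᵢ)].
10^(Vm/59.7) = 10^(-65.0/59.7) = 0.081512
So 0.081512·(Kᵢ + α·Naᵢ) = Kₒ + α·Naₒ → α = (0.081512·143.0 − 5.55) / (102.0 − 0.081512·10.4)
α = (11.66 − 5.55) / (102.0 − 0.8477) = 6.106/101.2 = 0.06037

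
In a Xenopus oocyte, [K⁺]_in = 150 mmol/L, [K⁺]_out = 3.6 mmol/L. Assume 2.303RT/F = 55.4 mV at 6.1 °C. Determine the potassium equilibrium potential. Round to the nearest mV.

-90 mV

E = (55.4/z) · log₁₀([K⁺]_out/[K⁺]_in) with z = +1.
= (55.4/1) · log₁₀(3.6/150) = 55.40 · log₁₀(0.024)
= 55.40 · (-1.6198) = -89.74 mV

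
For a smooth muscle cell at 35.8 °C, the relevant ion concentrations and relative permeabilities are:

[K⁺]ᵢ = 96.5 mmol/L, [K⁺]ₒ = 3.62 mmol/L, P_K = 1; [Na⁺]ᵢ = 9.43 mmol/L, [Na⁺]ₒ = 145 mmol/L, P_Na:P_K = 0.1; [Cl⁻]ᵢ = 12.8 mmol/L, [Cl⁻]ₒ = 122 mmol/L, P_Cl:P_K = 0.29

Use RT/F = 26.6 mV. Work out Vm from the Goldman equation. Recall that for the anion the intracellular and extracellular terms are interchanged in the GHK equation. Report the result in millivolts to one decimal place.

-48.0 mV

Vm = 26.6 · ln[(Σ P·[cation]ₒ + Σ P·[anion]ᵢ) / (Σ P·[cation]ᵢ + Σ P·[anion]ₒ)]
Numerator = 1×3.62 + 0.1×145 + 0.29×12.8 = 21.83
Denominator = 1×96.5 + 0.1×9.43 + 0.29×122 = 132.8
Vm = 26.6 · ln(0.16437) = 26.6 × (-1.8056) = -48.03 mV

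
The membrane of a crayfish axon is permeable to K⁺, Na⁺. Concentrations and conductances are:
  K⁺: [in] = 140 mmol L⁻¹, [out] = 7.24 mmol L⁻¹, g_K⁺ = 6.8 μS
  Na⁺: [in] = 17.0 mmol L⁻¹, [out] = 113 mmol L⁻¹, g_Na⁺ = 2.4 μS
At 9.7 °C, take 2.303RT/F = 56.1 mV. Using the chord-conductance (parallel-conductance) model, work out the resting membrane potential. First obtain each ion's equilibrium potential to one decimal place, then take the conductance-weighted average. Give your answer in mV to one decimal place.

E_K⁺ = (56.1/1)·log₁₀(7.24/140) = -72.2 mV
E_Na⁺ = (56.1/1)·log₁₀(113/17.0) = 46.1 mV
Vm = (Σ gᵢEᵢ)/(Σ gᵢ) = (6.8·-72.2 + 2.4·46.1) / (6.8 + 2.4)
= -380.32 / 9.2 = -41.34 mV

-41.3 mV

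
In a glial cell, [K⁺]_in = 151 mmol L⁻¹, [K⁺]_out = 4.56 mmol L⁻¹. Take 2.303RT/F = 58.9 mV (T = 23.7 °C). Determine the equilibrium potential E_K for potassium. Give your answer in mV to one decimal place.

-89.5 mV

E = (58.9/z) · log₁₀([K⁺]_out/[K⁺]_in) with z = +1.
= (58.9/1) · log₁₀(4.56/151) = 58.90 · log₁₀(0.0302)
= 58.90 · (-1.5200) = -89.53 mV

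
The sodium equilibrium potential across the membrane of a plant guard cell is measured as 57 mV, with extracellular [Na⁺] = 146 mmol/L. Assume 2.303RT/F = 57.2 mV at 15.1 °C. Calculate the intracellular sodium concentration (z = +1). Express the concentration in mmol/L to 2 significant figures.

15 mmol/L

Nernst: E = (57.2/1) · log₁₀([out]/[in]), so log₁₀([out]/[in]) = 57.0 × 1 / 57.2 = 0.9965.
[out]/[in] = 10^(0.9965) = 9.92.
[in] = 146 / 9.92 = 14.72 mmol/L.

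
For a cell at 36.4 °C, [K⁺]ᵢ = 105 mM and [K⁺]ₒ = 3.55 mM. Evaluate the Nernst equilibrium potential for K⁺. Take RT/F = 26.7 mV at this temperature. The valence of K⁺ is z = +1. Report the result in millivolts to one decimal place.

-90.4 mV

E = (26.7/z) · ln([K⁺]_out/[K⁺]_in) with z = +1.
= (26.7/1) · ln(3.55/105) = 26.70 · ln(0.03381)
= 26.70 · (-3.3870) = -90.43 mV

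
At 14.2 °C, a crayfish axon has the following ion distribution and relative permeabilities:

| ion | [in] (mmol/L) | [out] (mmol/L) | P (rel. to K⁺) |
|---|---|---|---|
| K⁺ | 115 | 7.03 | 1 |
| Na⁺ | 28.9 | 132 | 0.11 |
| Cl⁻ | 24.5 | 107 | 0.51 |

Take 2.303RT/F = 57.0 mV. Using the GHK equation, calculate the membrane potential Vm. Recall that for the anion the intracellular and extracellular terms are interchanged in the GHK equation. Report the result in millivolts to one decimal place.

-40.2 mV

Vm = 57.0 · log₁₀[(Σ P·[cation]ₒ + Σ P·[anion]ᵢ) / (Σ P·[cation]ᵢ + Σ P·[anion]ₒ)]
Numerator = 1×7.03 + 0.11×132 + 0.51×24.5 = 34.05
Denominator = 1×115 + 0.11×28.9 + 0.51×107 = 172.7
Vm = 57.0 · log₁₀(0.19708) = 57.0 × (-0.7054) = -40.21 mV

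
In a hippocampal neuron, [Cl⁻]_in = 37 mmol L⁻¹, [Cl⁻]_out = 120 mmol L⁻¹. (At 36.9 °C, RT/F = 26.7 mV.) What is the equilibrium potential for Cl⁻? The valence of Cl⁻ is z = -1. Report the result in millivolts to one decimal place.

E = (26.7/z) · ln([Cl⁻]_out/[Cl⁻]_in) with z = -1.
For an anion, dividing by z = -1 reverses the sign.
= (26.7/-1) · ln(120/37) = -26.70 · ln(3.243)
= -26.70 · (1.1766) = -31.41 mV

-31.4 mV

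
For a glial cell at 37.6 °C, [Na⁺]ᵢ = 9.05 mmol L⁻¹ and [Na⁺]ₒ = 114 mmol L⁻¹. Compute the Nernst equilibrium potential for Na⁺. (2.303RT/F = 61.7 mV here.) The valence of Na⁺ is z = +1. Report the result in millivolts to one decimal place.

E = (61.7/z) · log₁₀([Na⁺]_out/[Na⁺]_in) with z = +1.
= (61.7/1) · log₁₀(114/9.05) = 61.70 · log₁₀(12.6)
= 61.70 · (1.1003) = 67.89 mV

67.9 mV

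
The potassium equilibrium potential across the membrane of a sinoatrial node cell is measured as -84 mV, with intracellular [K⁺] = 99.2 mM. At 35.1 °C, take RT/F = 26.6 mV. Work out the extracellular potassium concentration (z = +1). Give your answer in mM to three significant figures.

Nernst: E = (26.6/1) · ln([out]/[in]), so ln([out]/[in]) = -84.0 × 1 / 26.6 = -3.1579.
[out]/[in] = e^(-3.1579) = 0.04252.
[out] = 0.04252 × 99.2 = 4.218 mM.

4.22 mM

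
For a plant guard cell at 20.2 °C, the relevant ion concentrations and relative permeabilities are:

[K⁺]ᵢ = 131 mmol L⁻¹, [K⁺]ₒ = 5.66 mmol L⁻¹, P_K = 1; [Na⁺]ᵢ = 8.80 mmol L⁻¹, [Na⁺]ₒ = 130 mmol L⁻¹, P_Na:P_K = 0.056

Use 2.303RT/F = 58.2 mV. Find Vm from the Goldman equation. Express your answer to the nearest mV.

Vm = 58.2 · log₁₀[(Σ P·[cation]ₒ + Σ P·[anion]ᵢ) / (Σ P·[cation]ᵢ + Σ P·[anion]ₒ)]
Numerator = 1×5.66 + 0.056×130 = 12.94
Denominator = 1×131 + 0.056×8.80 = 131.5
Vm = 58.2 · log₁₀(0.098408) = 58.2 × (-1.0070) = -58.61 mV

-59 mV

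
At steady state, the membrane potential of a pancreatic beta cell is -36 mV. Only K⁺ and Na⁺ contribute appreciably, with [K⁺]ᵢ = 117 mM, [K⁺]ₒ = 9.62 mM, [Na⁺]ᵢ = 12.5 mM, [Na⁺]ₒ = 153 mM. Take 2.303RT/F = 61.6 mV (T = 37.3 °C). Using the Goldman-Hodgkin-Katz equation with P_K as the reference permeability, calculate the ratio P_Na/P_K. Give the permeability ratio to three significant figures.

0.139

Let α = P_Na/P_K. GHK: Vm = 61.6·log₁₀[(Kₒ + α·Naₒ)/(Kᵢ + α·Naᵢ)].
10^(Vm/61.6) = 10^(-36.0/61.6) = 0.26037
So 0.26037·(Kᵢ + α·Naᵢ) = Kₒ + α·Naₒ → α = (0.26037·117.0 − 9.62) / (153.0 − 0.26037·12.5)
α = (30.46 − 9.62) / (153.0 − 3.255) = 20.84/149.7 = 0.1392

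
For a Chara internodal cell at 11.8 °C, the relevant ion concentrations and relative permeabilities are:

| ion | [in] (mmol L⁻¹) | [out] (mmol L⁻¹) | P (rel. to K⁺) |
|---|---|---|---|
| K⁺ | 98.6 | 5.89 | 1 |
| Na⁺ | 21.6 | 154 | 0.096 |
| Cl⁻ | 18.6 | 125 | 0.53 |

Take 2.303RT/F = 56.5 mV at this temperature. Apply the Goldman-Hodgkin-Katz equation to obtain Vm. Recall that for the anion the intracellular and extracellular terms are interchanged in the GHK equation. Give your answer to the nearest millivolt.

Vm = 56.5 · log₁₀[(Σ P·[cation]ₒ + Σ P·[anion]ᵢ) / (Σ P·[cation]ᵢ + Σ P·[anion]ₒ)]
Numerator = 1×5.89 + 0.096×154 + 0.53×18.6 = 30.53
Denominator = 1×98.6 + 0.096×21.6 + 0.53×125 = 166.9
Vm = 56.5 · log₁₀(0.18291) = 56.5 × (-0.7378) = -41.68 mV

-42 mV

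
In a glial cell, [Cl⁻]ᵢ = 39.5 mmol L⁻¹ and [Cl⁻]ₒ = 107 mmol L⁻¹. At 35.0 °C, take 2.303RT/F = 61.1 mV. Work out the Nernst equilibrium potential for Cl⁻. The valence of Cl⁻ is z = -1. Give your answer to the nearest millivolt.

-26 mV

E = (61.1/z) · log₁₀([Cl⁻]_out/[Cl⁻]_in) with z = -1.
For an anion, dividing by z = -1 reverses the sign.
= (61.1/-1) · log₁₀(107/39.5) = -61.10 · log₁₀(2.709)
= -61.10 · (0.4328) = -26.44 mV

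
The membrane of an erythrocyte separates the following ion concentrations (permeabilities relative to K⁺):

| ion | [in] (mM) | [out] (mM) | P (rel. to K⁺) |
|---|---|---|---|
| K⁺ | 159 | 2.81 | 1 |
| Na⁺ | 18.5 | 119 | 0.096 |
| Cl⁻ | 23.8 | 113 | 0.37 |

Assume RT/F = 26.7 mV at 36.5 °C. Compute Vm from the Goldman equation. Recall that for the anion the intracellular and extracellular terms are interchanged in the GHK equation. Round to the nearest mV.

-58 mV

Vm = 26.7 · ln[(Σ P·[cation]ₒ + Σ P·[anion]ᵢ) / (Σ P·[cation]ᵢ + Σ P·[anion]ₒ)]
Numerator = 1×2.81 + 0.096×119 + 0.37×23.8 = 23.04
Denominator = 1×159 + 0.096×18.5 + 0.37×113 = 202.6
Vm = 26.7 · ln(0.11373) = 26.7 × (-2.1739) = -58.04 mV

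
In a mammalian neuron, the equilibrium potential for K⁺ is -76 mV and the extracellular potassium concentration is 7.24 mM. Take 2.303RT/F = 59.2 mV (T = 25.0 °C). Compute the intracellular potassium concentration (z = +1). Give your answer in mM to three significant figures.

Nernst: E = (59.2/1) · log₁₀([out]/[in]), so log₁₀([out]/[in]) = -76.0 × 1 / 59.2 = -1.2838.
[out]/[in] = 10^(-1.2838) = 0.05203.
[in] = 7.24 / 0.05203 = 139.2 mM.

139 mM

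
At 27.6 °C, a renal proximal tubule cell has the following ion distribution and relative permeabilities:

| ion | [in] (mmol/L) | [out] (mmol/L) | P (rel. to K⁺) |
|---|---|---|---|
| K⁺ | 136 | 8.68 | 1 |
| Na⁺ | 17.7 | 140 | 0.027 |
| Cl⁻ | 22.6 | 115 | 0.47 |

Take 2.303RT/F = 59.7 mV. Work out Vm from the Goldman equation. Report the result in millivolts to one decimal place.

Vm = 59.7 · log₁₀[(Σ P·[cation]ₒ + Σ P·[anion]ᵢ) / (Σ P·[cation]ᵢ + Σ P·[anion]ₒ)]
Numerator = 1×8.68 + 0.027×140 + 0.47×22.6 = 23.08
Denominator = 1×136 + 0.027×17.7 + 0.47×115 = 190.5
Vm = 59.7 · log₁₀(0.12115) = 59.7 × (-0.9167) = -54.73 mV

-54.7 mV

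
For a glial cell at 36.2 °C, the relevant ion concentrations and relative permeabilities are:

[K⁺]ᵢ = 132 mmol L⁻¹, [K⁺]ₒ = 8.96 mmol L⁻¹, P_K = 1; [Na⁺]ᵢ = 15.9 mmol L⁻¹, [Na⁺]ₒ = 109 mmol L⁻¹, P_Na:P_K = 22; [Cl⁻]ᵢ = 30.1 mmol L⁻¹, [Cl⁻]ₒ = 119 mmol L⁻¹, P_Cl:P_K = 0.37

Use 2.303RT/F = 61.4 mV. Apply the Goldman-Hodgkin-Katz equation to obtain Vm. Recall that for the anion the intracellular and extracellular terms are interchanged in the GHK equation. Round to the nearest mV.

Vm = 61.4 · log₁₀[(Σ P·[cation]ₒ + Σ P·[anion]ᵢ) / (Σ P·[cation]ᵢ + Σ P·[anion]ₒ)]
Numerator = 1×8.96 + 22×109 + 0.37×30.1 = 2418
Denominator = 1×132 + 22×15.9 + 0.37×119 = 525.8
Vm = 61.4 · log₁₀(4.5986) = 61.4 × (0.6626) = 40.69 mV

41 mV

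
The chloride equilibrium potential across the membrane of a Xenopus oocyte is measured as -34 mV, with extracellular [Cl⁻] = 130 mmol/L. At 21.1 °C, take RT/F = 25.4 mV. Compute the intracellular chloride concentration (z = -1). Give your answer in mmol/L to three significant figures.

Nernst: E = (25.4/-1) · ln([out]/[in]), so ln([out]/[in]) = -34.0 × -1 / 25.4 = 1.3386.
[out]/[in] = e^(1.3386) = 3.814.
[in] = 130 / 3.814 = 34.09 mmol/L.

34.1 mmol/L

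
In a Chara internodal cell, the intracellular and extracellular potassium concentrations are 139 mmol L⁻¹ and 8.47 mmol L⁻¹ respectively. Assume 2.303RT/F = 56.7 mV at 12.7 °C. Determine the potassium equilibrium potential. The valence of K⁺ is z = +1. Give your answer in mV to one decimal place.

-68.9 mV

E = (56.7/z) · log₁₀([K⁺]_out/[K⁺]_in) with z = +1.
= (56.7/1) · log₁₀(8.47/139) = 56.70 · log₁₀(0.06094)
= 56.70 · (-1.2151) = -68.90 mV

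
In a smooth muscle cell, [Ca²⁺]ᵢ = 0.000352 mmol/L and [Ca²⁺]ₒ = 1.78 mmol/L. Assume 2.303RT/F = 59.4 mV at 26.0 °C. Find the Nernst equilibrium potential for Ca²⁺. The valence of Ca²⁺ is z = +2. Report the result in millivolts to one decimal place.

E = (59.4/z) · log₁₀([Ca²⁺]_out/[Ca²⁺]_in) with z = +2.
= (59.4/2) · log₁₀(1.78/0.000352) = 29.70 · log₁₀(5057)
= 29.70 · (3.7039) = 110.01 mV

110.0 mV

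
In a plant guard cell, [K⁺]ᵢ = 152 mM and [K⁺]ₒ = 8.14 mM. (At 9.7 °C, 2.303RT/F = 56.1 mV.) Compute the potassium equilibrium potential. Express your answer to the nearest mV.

E = (56.1/z) · log₁₀([K⁺]_out/[K⁺]_in) with z = +1.
= (56.1/1) · log₁₀(8.14/152) = 56.10 · log₁₀(0.05355)
= 56.10 · (-1.2712) = -71.32 mV

-71 mV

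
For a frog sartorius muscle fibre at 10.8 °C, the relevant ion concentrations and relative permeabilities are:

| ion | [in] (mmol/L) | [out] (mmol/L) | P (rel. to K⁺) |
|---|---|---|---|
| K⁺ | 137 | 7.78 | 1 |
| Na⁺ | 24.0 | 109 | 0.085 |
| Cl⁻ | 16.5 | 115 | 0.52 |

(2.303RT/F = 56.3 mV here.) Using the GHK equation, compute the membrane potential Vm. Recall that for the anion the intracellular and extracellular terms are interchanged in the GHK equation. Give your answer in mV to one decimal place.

Vm = 56.3 · log₁₀[(Σ P·[cation]ₒ + Σ P·[anion]ᵢ) / (Σ P·[cation]ᵢ + Σ P·[anion]ₒ)]
Numerator = 1×7.78 + 0.085×109 + 0.52×16.5 = 25.62
Denominator = 1×137 + 0.085×24.0 + 0.52×115 = 198.8
Vm = 56.3 · log₁₀(0.12887) = 56.3 × (-0.8898) = -50.10 mV

-50.1 mV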